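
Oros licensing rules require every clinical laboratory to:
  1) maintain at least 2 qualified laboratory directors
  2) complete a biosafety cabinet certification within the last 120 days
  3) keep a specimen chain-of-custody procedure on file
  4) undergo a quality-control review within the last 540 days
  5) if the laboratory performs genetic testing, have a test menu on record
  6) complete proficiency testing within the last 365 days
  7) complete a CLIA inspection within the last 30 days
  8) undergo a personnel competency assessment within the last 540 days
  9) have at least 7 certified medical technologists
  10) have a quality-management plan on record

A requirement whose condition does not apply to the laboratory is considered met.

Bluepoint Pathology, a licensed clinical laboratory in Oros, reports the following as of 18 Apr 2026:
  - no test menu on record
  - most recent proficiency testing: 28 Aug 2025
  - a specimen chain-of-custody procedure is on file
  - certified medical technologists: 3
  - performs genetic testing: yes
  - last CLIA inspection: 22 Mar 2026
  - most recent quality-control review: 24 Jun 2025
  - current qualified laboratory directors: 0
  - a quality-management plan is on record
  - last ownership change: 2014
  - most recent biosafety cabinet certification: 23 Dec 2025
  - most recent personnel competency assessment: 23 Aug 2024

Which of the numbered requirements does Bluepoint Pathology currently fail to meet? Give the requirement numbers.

1, 5, 8, 9

1. qualified laboratory directors 0 < 2 → not met
2. biosafety cabinet certification 116 days ago vs limit 120 → met
3. specimen chain-of-custody procedure present → met
4. quality-control review 298 days ago vs limit 540 → met
5. condition 'performs genetic testing' holds; test menu absent → not met
6. proficiency testing 233 days ago vs limit 365 → met
7. CLIA inspection 27 days ago vs limit 30 → met
8. personnel competency assessment 603 days ago vs limit 540 → not met
9. certified medical technologists 3 < 7 → not met
10. quality-management plan present → met
Not met: 1, 5, 8, 9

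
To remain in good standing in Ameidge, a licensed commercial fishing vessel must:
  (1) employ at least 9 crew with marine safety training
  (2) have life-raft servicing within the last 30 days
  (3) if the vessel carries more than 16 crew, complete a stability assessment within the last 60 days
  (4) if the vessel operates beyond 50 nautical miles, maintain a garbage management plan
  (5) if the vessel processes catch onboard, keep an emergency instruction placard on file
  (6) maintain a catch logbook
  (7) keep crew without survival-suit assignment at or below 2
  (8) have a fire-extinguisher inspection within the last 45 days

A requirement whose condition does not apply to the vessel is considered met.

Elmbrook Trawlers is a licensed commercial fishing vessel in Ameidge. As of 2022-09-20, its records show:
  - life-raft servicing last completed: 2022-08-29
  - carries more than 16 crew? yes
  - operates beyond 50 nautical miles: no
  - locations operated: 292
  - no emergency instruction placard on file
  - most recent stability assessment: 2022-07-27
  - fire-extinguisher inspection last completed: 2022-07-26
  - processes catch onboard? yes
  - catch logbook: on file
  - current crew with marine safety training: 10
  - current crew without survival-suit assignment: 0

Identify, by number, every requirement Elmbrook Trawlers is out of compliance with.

5, 8

1. crew with marine safety training 10 ≥ 9 → met
2. life-raft servicing 22 days ago vs limit 30 → met
3. condition 'carries more than 16 crew' holds; stability assessment 55 days ago vs limit 60 → met
4. condition 'operates beyond 50 nautical miles' does not hold → requirement n/a → met
5. condition 'processes catch onboard' holds; emergency instruction placard absent → not met
6. catch logbook present → met
7. crew without survival-suit assignment 0 ≤ 2 → met
8. fire-extinguisher inspection 56 days ago vs limit 45 → not met
Not met: 5, 8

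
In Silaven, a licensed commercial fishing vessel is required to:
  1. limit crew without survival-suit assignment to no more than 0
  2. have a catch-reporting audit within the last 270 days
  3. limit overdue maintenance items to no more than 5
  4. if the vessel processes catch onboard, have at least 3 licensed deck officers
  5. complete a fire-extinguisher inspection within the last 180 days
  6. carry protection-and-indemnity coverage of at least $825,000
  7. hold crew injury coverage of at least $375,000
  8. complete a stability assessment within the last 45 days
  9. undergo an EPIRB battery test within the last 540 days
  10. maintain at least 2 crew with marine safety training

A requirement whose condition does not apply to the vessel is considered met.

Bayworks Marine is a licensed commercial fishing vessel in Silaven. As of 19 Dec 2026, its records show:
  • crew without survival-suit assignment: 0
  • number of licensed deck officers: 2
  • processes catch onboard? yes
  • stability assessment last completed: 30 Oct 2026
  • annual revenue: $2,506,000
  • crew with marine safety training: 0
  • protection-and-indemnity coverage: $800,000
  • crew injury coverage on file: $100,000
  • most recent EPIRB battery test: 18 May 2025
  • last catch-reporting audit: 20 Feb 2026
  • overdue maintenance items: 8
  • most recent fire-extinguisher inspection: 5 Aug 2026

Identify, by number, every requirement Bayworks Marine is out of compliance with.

1. crew without survival-suit assignment 0 ≤ 0 → met
2. catch-reporting audit 302 days ago vs limit 270 → not met
3. overdue maintenance items 8 > 5 → not met
4. condition 'processes catch onboard' holds; licensed deck officers 2 < 3 → not met
5. fire-extinguisher inspection 136 days ago vs limit 180 → met
6. protection-and-indemnity coverage $800,000 < $825,000 → not met
7. crew injury coverage $100,000 < $375,000 → not met
8. stability assessment 50 days ago vs limit 45 → not met
9. EPIRB battery test 580 days ago vs limit 540 → not met
10. crew with marine safety training 0 < 2 → not met
Not met: 2, 3, 4, 6, 7, 8, 9, 10

2, 3, 4, 6, 7, 8, 9, 10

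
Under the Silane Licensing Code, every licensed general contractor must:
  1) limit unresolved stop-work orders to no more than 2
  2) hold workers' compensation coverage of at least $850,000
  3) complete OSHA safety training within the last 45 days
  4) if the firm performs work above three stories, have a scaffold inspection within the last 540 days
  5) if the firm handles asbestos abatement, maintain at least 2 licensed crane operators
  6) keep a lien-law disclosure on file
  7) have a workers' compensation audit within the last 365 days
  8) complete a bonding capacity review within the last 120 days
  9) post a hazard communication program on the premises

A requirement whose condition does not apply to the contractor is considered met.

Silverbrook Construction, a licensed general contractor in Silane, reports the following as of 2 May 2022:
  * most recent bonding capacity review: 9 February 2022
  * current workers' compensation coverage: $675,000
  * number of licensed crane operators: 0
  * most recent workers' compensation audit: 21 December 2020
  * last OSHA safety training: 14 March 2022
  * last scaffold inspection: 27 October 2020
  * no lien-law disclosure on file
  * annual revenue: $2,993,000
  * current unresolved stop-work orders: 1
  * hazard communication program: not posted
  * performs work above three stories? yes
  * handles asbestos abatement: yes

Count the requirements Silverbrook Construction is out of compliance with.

7

1. unresolved stop-work orders 1 ≤ 2 → met
2. workers' compensation coverage $675,000 < $850,000 → not met
3. OSHA safety training 49 days ago vs limit 45 → not met
4. condition 'performs work above three stories' holds; scaffold inspection 552 days ago vs limit 540 → not met
5. condition 'handles asbestos abatement' holds; licensed crane operators 0 < 2 → not met
6. lien-law disclosure absent → not met
7. workers' compensation audit 497 days ago vs limit 365 → not met
8. bonding capacity review 82 days ago vs limit 120 → met
9. hazard communication program absent → not met
Not met: 7 of 9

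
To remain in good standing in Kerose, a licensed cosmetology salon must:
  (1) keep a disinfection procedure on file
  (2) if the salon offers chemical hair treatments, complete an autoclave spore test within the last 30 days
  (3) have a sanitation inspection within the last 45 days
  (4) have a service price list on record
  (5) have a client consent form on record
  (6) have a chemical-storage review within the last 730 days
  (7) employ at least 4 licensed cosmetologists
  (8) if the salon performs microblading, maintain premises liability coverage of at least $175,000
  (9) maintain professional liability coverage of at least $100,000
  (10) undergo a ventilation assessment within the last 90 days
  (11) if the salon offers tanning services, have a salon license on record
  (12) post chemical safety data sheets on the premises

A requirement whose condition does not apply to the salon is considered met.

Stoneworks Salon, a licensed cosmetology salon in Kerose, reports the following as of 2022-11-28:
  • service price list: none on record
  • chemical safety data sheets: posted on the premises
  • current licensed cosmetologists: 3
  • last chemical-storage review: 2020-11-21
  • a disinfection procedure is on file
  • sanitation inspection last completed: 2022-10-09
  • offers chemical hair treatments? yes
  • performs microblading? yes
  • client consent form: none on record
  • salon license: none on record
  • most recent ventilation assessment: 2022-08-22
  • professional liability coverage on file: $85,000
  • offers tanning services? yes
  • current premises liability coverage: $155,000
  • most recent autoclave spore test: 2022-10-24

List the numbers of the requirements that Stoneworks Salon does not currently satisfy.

2, 3, 4, 5, 6, 7, 8, 9, 10, 11

1. disinfection procedure present → met
2. condition 'offers chemical hair treatments' holds; autoclave spore test 35 days ago vs limit 30 → not met
3. sanitation inspection 50 days ago vs limit 45 → not met
4. service price list absent → not met
5. client consent form absent → not met
6. chemical-storage review 737 days ago vs limit 730 → not met
7. licensed cosmetologists 3 < 4 → not met
8. condition 'performs microblading' holds; premises liability coverage $155,000 < $175,000 → not met
9. professional liability coverage $85,000 < $100,000 → not met
10. ventilation assessment 98 days ago vs limit 90 → not met
11. condition 'offers tanning services' holds; salon license absent → not met
12. chemical safety data sheets present → met
Not met: 2, 3, 4, 5, 6, 7, 8, 9, 10, 11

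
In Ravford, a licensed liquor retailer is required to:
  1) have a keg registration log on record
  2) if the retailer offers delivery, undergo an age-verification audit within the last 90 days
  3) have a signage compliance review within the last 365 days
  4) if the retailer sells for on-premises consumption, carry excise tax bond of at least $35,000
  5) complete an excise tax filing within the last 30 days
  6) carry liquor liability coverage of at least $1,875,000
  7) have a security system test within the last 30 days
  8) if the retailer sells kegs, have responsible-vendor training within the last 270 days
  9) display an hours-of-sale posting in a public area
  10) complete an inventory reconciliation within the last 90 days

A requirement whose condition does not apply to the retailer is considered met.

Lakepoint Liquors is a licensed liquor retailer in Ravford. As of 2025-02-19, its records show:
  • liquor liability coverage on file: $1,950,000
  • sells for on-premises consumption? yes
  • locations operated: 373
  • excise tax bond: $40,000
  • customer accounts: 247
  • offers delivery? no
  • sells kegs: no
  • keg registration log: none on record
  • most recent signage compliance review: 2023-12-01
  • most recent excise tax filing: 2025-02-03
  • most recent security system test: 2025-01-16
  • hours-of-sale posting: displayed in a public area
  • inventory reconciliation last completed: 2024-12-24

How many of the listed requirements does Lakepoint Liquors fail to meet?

3

1. keg registration log absent → not met
2. condition 'offers delivery' does not hold → requirement n/a → met
3. signage compliance review 446 days ago vs limit 365 → not met
4. condition 'sells for on-premises consumption' holds; excise tax bond $40,000 ≥ $35,000 → met
5. excise tax filing 16 days ago vs limit 30 → met
6. liquor liability coverage $1,950,000 ≥ $1,875,000 → met
7. security system test 34 days ago vs limit 30 → not met
8. condition 'sells kegs' does not hold → requirement n/a → met
9. hours-of-sale posting present → met
10. inventory reconciliation 57 days ago vs limit 90 → met
Not met: 3 of 10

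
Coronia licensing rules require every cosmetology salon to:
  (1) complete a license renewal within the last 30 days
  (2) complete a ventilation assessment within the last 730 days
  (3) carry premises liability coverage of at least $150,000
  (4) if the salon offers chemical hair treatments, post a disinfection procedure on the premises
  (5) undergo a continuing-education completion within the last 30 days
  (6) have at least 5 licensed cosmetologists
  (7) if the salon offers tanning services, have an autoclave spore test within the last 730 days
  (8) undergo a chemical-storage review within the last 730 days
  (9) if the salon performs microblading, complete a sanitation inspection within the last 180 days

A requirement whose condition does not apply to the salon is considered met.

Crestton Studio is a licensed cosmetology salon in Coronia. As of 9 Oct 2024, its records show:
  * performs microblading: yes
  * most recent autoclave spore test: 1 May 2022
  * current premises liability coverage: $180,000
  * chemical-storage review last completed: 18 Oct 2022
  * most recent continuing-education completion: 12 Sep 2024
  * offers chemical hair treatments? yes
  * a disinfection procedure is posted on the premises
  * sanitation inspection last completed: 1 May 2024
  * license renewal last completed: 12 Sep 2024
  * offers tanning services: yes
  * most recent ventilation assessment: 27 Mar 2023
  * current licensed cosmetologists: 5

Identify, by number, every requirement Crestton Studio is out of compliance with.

1. license renewal 27 days ago vs limit 30 → met
2. ventilation assessment 562 days ago vs limit 730 → met
3. premises liability coverage $180,000 ≥ $150,000 → met
4. condition 'offers chemical hair treatments' holds; disinfection procedure present → met
5. continuing-education completion 27 days ago vs limit 30 → met
6. licensed cosmetologists 5 ≥ 5 → met
7. condition 'offers tanning services' holds; autoclave spore test 892 days ago vs limit 730 → not met
8. chemical-storage review 722 days ago vs limit 730 → met
9. condition 'performs microblading' holds; sanitation inspection 161 days ago vs limit 180 → met
Not met: 7

7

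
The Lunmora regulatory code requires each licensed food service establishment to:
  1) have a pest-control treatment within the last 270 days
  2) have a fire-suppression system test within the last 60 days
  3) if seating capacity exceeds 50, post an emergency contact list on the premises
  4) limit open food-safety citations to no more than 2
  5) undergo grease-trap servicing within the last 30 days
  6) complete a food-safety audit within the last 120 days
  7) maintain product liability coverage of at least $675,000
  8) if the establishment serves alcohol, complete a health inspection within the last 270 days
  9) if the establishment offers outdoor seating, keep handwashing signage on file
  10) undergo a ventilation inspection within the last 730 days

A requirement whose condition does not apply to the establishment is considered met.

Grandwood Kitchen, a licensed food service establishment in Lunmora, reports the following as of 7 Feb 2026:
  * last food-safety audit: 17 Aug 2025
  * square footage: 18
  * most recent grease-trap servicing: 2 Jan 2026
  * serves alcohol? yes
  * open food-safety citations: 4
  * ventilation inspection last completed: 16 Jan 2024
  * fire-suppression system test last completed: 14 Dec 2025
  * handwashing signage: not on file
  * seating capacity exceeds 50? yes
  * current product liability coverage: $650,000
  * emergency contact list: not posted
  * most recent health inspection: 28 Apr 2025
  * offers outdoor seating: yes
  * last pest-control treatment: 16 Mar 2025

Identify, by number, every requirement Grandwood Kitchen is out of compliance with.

1, 3, 4, 5, 6, 7, 8, 9, 10

1. pest-control treatment 328 days ago vs limit 270 → not met
2. fire-suppression system test 55 days ago vs limit 60 → met
3. condition 'seating capacity exceeds 50' holds; emergency contact list absent → not met
4. open food-safety citations 4 > 2 → not met
5. grease-trap servicing 36 days ago vs limit 30 → not met
6. food-safety audit 174 days ago vs limit 120 → not met
7. product liability coverage $650,000 < $675,000 → not met
8. condition 'serves alcohol' holds; health inspection 285 days ago vs limit 270 → not met
9. condition 'offers outdoor seating' holds; handwashing signage absent → not met
10. ventilation inspection 753 days ago vs limit 730 → not met
Not met: 1, 3, 4, 5, 6, 7, 8, 9, 10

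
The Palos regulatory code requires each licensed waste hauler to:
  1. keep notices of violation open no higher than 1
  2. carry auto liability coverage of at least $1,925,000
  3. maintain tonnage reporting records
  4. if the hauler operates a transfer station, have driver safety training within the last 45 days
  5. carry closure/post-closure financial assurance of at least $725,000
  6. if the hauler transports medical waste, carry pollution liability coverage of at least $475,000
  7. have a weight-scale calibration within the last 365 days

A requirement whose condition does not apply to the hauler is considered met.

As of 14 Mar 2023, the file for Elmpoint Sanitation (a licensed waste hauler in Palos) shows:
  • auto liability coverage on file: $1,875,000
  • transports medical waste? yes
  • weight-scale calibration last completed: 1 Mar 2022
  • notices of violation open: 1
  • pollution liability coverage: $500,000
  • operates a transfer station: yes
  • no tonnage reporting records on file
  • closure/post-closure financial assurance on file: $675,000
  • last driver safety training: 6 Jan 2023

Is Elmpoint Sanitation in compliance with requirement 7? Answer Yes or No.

7. weight-scale calibration 378 days ago vs limit 365 → not met

No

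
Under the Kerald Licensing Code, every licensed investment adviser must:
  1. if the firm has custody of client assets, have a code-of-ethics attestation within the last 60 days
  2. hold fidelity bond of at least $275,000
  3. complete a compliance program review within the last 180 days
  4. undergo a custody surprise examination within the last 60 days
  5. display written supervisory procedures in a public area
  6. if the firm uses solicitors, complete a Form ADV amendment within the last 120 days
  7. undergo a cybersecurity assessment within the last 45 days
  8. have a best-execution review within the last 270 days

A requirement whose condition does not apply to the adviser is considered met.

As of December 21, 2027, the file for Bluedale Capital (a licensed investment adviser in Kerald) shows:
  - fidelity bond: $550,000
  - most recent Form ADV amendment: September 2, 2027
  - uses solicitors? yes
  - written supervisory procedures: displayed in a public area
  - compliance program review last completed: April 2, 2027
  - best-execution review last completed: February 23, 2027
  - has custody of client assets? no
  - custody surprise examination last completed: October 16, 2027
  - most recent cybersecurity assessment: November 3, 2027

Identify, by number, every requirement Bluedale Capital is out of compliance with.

3, 4, 7, 8

1. condition 'has custody of client assets' does not hold → requirement n/a → met
2. fidelity bond $550,000 ≥ $275,000 → met
3. compliance program review 263 days ago vs limit 180 → not met
4. custody surprise examination 66 days ago vs limit 60 → not met
5. written supervisory procedures present → met
6. condition 'uses solicitors' holds; Form ADV amendment 110 days ago vs limit 120 → met
7. cybersecurity assessment 48 days ago vs limit 45 → not met
8. best-execution review 301 days ago vs limit 270 → not met
Not met: 3, 4, 7, 8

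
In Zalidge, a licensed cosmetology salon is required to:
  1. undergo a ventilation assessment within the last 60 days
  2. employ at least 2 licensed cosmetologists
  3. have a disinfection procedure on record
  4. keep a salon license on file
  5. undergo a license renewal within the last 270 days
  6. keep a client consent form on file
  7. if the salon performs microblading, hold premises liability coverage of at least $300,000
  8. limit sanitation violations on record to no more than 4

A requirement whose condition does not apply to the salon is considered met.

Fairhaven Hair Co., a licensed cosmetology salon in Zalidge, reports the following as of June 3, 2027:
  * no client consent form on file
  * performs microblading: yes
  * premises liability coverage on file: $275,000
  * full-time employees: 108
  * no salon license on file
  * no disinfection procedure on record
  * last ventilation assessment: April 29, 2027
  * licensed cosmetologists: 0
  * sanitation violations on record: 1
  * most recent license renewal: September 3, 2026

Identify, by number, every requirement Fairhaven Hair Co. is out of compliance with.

1. ventilation assessment 35 days ago vs limit 60 → met
2. licensed cosmetologists 0 < 2 → not met
3. disinfection procedure absent → not met
4. salon license absent → not met
5. license renewal 273 days ago vs limit 270 → not met
6. client consent form absent → not met
7. condition 'performs microblading' holds; premises liability coverage $275,000 < $300,000 → not met
8. sanitation violations on record 1 ≤ 4 → met
Not met: 2, 3, 4, 5, 6, 7

2, 3, 4, 5, 6, 7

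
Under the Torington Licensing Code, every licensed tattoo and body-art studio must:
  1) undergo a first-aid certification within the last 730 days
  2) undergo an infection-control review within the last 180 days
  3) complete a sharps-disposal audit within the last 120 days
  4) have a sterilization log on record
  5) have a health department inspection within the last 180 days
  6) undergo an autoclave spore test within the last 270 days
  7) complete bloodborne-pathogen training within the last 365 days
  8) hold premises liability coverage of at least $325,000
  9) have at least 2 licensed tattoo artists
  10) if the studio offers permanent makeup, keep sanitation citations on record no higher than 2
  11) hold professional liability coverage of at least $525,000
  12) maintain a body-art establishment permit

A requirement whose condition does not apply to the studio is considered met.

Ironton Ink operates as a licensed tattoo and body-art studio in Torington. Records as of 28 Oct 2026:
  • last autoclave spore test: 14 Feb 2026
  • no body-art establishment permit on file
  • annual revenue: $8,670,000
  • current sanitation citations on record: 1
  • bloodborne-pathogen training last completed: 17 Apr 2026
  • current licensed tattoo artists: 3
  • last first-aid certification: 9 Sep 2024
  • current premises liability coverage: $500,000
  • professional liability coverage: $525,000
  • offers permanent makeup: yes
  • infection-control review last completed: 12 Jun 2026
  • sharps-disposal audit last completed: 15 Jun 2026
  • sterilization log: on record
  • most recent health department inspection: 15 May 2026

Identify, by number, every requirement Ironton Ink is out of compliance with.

1, 3, 12

1. first-aid certification 779 days ago vs limit 730 → not met
2. infection-control review 138 days ago vs limit 180 → met
3. sharps-disposal audit 135 days ago vs limit 120 → not met
4. sterilization log present → met
5. health department inspection 166 days ago vs limit 180 → met
6. autoclave spore test 256 days ago vs limit 270 → met
7. bloodborne-pathogen training 194 days ago vs limit 365 → met
8. premises liability coverage $500,000 ≥ $325,000 → met
9. licensed tattoo artists 3 ≥ 2 → met
10. condition 'offers permanent makeup' holds; sanitation citations on record 1 ≤ 2 → met
11. professional liability coverage $525,000 ≥ $525,000 → met
12. body-art establishment permit absent → not met
Not met: 1, 3, 12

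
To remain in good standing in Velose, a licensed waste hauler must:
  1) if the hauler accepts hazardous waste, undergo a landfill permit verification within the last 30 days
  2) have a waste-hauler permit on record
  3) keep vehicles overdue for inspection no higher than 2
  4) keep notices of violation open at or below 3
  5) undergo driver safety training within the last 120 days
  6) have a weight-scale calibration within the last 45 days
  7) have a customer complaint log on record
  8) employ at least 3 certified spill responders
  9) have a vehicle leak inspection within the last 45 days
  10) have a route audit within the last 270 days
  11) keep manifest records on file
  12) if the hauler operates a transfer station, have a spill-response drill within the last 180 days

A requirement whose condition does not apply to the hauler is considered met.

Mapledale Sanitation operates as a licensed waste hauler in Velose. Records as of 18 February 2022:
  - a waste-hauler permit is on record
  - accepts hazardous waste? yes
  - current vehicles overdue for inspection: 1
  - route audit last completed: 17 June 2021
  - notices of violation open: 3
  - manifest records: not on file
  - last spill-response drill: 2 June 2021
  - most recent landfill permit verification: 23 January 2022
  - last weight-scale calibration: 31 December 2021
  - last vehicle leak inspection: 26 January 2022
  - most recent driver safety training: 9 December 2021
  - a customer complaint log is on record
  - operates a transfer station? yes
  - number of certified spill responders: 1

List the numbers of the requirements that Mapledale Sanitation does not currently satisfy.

6, 8, 11, 12

1. condition 'accepts hazardous waste' holds; landfill permit verification 26 days ago vs limit 30 → met
2. waste-hauler permit present → met
3. vehicles overdue for inspection 1 ≤ 2 → met
4. notices of violation open 3 ≤ 3 → met
5. driver safety training 71 days ago vs limit 120 → met
6. weight-scale calibration 49 days ago vs limit 45 → not met
7. customer complaint log present → met
8. certified spill responders 1 < 3 → not met
9. vehicle leak inspection 23 days ago vs limit 45 → met
10. route audit 246 days ago vs limit 270 → met
11. manifest records absent → not met
12. condition 'operates a transfer station' holds; spill-response drill 261 days ago vs limit 180 → not met
Not met: 6, 8, 11, 12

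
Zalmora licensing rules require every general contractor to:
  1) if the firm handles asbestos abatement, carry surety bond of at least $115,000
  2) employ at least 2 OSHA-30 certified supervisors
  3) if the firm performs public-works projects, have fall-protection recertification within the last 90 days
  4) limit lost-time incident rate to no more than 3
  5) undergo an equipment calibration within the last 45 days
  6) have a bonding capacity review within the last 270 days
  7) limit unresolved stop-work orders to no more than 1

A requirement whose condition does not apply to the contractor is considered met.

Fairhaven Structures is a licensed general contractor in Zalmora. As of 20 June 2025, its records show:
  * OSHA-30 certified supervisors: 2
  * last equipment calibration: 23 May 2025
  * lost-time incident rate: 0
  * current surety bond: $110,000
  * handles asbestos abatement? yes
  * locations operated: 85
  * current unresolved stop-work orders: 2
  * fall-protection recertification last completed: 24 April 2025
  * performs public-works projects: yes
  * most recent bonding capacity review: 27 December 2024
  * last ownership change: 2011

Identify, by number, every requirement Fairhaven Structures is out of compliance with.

1, 7

1. condition 'handles asbestos abatement' holds; surety bond $110,000 < $115,000 → not met
2. OSHA-30 certified supervisors 2 ≥ 2 → met
3. condition 'performs public-works projects' holds; fall-protection recertification 57 days ago vs limit 90 → met
4. lost-time incident rate 0 ≤ 3 → met
5. equipment calibration 28 days ago vs limit 45 → met
6. bonding capacity review 175 days ago vs limit 270 → met
7. unresolved stop-work orders 2 > 1 → not met
Not met: 1, 7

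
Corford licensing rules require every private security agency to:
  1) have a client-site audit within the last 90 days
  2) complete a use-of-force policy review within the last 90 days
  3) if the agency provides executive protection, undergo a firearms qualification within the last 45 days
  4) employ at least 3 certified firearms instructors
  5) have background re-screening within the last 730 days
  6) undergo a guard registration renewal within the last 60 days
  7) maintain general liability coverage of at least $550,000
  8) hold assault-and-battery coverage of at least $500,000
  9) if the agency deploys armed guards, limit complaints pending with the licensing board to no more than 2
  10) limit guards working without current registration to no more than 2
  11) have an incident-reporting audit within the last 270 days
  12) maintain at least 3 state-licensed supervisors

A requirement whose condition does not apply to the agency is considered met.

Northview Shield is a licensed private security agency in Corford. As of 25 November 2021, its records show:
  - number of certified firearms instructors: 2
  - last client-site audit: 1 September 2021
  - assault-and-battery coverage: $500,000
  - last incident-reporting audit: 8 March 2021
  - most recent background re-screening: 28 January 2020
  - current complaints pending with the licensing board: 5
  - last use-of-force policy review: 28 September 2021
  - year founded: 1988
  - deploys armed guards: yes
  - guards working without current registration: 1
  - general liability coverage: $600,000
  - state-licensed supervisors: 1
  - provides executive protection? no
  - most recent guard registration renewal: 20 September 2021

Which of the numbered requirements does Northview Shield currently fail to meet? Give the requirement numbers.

1. client-site audit 85 days ago vs limit 90 → met
2. use-of-force policy review 58 days ago vs limit 90 → met
3. condition 'provides executive protection' does not hold → requirement n/a → met
4. certified firearms instructors 2 < 3 → not met
5. background re-screening 667 days ago vs limit 730 → met
6. guard registration renewal 66 days ago vs limit 60 → not met
7. general liability coverage $600,000 ≥ $550,000 → met
8. assault-and-battery coverage $500,000 ≥ $500,000 → met
9. condition 'deploys armed guards' holds; complaints pending with the licensing board 5 > 2 → not met
10. guards working without current registration 1 ≤ 2 → met
11. incident-reporting audit 262 days ago vs limit 270 → met
12. state-licensed supervisors 1 < 3 → not met
Not met: 4, 6, 9, 12

4, 6, 9, 12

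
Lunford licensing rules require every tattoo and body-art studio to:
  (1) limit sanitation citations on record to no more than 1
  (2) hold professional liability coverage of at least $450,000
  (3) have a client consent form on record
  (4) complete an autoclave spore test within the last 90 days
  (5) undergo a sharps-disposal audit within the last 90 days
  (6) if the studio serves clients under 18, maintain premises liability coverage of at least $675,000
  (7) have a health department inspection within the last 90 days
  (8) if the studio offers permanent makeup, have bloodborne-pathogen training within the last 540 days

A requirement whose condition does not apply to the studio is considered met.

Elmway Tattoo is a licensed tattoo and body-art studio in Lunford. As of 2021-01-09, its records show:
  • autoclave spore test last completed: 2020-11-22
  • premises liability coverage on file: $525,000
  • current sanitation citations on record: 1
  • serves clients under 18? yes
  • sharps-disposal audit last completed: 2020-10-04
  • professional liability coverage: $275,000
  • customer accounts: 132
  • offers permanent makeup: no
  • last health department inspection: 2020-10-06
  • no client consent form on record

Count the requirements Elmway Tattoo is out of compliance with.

5

1. sanitation citations on record 1 ≤ 1 → met
2. professional liability coverage $275,000 < $450,000 → not met
3. client consent form absent → not met
4. autoclave spore test 48 days ago vs limit 90 → met
5. sharps-disposal audit 97 days ago vs limit 90 → not met
6. condition 'serves clients under 18' holds; premises liability coverage $525,000 < $675,000 → not met
7. health department inspection 95 days ago vs limit 90 → not met
8. condition 'offers permanent makeup' does not hold → requirement n/a → met
Not met: 5 of 8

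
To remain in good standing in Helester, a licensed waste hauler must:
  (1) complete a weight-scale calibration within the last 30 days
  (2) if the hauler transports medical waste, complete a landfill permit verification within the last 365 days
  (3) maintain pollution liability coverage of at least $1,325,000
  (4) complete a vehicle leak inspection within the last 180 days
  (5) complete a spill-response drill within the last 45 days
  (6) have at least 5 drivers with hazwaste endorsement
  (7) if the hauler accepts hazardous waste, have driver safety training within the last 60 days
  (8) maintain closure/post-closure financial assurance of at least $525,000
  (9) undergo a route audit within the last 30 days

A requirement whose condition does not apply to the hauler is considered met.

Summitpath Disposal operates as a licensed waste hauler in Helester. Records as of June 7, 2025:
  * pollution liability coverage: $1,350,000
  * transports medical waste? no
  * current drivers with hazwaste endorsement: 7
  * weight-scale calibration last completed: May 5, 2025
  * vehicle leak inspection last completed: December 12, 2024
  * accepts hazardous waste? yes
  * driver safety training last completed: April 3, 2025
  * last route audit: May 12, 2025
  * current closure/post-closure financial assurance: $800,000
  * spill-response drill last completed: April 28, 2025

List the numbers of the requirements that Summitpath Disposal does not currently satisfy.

1. weight-scale calibration 33 days ago vs limit 30 → not met
2. condition 'transports medical waste' does not hold → requirement n/a → met
3. pollution liability coverage $1,350,000 ≥ $1,325,000 → met
4. vehicle leak inspection 177 days ago vs limit 180 → met
5. spill-response drill 40 days ago vs limit 45 → met
6. drivers with hazwaste endorsement 7 ≥ 5 → met
7. condition 'accepts hazardous waste' holds; driver safety training 65 days ago vs limit 60 → not met
8. closure/post-closure financial assurance $800,000 ≥ $525,000 → met
9. route audit 26 days ago vs limit 30 → met
Not met: 1, 7

1, 7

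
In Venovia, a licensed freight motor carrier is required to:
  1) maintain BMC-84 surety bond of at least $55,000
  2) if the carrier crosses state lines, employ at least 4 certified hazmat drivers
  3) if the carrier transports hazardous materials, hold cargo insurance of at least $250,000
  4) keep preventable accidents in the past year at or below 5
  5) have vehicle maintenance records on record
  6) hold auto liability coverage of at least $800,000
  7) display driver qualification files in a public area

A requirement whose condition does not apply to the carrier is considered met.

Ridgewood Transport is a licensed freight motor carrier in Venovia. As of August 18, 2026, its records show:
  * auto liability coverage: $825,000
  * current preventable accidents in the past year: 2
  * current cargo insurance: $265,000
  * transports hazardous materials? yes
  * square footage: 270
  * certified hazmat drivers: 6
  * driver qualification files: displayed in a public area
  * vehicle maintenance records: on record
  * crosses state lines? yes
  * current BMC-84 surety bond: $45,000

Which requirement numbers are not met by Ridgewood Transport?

1

1. BMC-84 surety bond $45,000 < $55,000 → not met
2. condition 'crosses state lines' holds; certified hazmat drivers 6 ≥ 4 → met
3. condition 'transports hazardous materials' holds; cargo insurance $265,000 ≥ $250,000 → met
4. preventable accidents in the past year 2 ≤ 5 → met
5. vehicle maintenance records present → met
6. auto liability coverage $825,000 ≥ $800,000 → met
7. driver qualification files present → met
Not met: 1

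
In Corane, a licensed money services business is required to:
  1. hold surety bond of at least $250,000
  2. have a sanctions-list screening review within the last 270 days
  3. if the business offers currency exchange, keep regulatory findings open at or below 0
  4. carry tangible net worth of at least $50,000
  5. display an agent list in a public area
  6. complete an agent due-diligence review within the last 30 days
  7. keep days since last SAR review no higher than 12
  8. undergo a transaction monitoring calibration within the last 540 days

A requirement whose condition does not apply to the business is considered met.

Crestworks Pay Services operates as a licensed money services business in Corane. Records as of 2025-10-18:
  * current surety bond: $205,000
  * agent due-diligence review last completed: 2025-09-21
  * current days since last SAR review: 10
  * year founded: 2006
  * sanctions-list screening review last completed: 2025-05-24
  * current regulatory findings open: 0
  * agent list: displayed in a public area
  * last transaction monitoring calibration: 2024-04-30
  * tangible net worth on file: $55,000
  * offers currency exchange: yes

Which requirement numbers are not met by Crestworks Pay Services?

1

1. surety bond $205,000 < $250,000 → not met
2. sanctions-list screening review 147 days ago vs limit 270 → met
3. condition 'offers currency exchange' holds; regulatory findings open 0 ≤ 0 → met
4. tangible net worth $55,000 ≥ $50,000 → met
5. agent list present → met
6. agent due-diligence review 27 days ago vs limit 30 → met
7. days since last SAR review 10 ≤ 12 → met
8. transaction monitoring calibration 536 days ago vs limit 540 → met
Not met: 1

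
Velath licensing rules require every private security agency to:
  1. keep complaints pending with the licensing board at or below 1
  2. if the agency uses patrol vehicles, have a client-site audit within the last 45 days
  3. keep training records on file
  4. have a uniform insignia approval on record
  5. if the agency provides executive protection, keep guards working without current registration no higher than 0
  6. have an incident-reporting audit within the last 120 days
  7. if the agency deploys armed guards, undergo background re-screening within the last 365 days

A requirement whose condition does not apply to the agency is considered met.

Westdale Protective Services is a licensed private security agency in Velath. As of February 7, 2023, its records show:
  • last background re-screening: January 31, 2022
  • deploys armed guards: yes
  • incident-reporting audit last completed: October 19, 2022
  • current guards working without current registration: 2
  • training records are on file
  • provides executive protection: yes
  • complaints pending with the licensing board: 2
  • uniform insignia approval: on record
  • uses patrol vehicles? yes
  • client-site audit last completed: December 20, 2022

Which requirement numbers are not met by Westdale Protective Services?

1, 2, 5, 7

1. complaints pending with the licensing board 2 > 1 → not met
2. condition 'uses patrol vehicles' holds; client-site audit 49 days ago vs limit 45 → not met
3. training records present → met
4. uniform insignia approval present → met
5. condition 'provides executive protection' holds; guards working without current registration 2 > 0 → not met
6. incident-reporting audit 111 days ago vs limit 120 → met
7. condition 'deploys armed guards' holds; background re-screening 372 days ago vs limit 365 → not met
Not met: 1, 2, 5, 7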